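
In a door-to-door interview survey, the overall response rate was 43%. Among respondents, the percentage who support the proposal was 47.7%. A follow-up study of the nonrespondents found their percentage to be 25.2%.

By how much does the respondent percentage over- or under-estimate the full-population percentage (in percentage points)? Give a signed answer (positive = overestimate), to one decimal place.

Nonresponse fraction = 1 − 0.43 = 0.57.
Bias = (nonresponse fraction) × (respondent percentage − nonrespondent percentage)
     = 0.57 × (47.7 − 25.2) = 0.57 × 22.5 = 12.825.

+12.8 percentage points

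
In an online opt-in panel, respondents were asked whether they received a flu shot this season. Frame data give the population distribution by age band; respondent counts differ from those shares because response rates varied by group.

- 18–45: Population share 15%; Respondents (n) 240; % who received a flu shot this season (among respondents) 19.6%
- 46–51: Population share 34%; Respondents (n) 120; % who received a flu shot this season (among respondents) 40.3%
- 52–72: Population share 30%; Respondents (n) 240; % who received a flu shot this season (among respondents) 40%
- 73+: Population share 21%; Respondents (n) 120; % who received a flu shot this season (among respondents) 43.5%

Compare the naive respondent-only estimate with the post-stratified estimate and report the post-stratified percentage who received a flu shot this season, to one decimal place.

Without adjustment, the pooled respondent share is:
  (240/720)×19.6 + (120/720)×40.3 + (240/720)×40 + (120/720)×43.5 = 33.8333%
Reweighting by population age band shares:
  0.15×19.6 + 0.34×40.3 + 0.3×40 + 0.21×43.5 = 37.777%

37.8%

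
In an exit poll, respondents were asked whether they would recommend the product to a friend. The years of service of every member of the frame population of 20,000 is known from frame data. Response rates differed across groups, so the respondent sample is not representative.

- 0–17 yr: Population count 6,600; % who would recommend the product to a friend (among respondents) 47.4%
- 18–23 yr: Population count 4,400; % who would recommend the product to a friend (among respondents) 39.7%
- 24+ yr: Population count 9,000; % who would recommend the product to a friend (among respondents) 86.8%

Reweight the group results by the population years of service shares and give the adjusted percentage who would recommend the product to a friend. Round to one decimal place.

Weight each group's respondent value by its population share:
  0–17 yr: (6,600/20,000) × 47.4 = 15.642
  18–23 yr: (4,400/20,000) × 39.7 = 8.734
  24+ yr: (9,000/20,000) × 86.8 = 39.06
Post-stratified estimate = 63.436 → 63.4%.

63.4%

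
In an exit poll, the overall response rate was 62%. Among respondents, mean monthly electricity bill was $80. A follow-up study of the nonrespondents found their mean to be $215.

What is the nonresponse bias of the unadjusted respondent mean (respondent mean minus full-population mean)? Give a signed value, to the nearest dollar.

Nonresponse fraction = 1 − 0.62 = 0.38.
Bias = (nonresponse fraction) × (respondent mean − nonrespondent mean)
     = 0.38 × (80 − 215) = 0.38 × -135 = -51.3.

-$51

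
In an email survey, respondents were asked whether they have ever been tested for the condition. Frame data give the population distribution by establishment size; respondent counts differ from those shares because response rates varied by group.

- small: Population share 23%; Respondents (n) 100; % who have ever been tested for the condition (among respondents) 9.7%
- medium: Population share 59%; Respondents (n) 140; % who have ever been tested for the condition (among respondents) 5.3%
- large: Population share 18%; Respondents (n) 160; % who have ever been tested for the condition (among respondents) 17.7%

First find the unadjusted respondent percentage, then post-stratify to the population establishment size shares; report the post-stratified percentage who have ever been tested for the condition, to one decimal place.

8.5%

Without adjustment, the pooled respondent share is:
  (100/400)×9.7 + (140/400)×5.3 + (160/400)×17.7 = 11.36%
Reweighting by population establishment size shares:
  0.23×9.7 + 0.59×5.3 + 0.18×17.7 = 8.544%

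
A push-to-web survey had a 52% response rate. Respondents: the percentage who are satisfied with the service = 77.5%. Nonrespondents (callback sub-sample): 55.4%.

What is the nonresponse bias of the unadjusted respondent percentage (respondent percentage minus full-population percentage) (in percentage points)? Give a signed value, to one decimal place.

Nonresponse fraction = 1 − 0.52 = 0.48.
Bias = (nonresponse fraction) × (respondent percentage − nonrespondent percentage)
     = 0.48 × (77.5 − 55.4) = 0.48 × 22.1 = 10.608.

+10.6 percentage points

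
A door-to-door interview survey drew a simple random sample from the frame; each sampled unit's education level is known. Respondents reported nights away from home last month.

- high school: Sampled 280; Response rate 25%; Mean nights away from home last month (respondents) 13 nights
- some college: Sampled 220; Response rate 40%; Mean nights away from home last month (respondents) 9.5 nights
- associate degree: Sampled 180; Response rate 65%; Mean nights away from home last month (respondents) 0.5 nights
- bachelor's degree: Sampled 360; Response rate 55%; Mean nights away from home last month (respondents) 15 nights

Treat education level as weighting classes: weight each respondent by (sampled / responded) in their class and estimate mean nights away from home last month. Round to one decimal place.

Weighting each respondent by the inverse class response rate inflates each class back to its sampled size, so the class weight is n_sampled:
  high school: 280 × 13 = 3640
  some college: 220 × 9.5 = 2090
  associate degree: 180 × 0.5 = 90
  bachelor's degree: 360 × 15 = 5400
Adjusted estimate = 11,220 / 1,040 = 10.7885 → 10.8.

10.8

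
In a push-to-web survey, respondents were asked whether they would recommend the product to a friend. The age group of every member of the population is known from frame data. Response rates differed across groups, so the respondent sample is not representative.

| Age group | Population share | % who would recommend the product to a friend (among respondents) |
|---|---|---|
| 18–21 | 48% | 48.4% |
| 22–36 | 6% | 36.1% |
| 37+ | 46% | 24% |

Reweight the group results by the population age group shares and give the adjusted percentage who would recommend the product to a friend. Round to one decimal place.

Reweight to the known age group distribution:
  18–21: 0.48 × 48.4 = 23.232
  22–36: 0.06 × 36.1 = 2.166
  37+: 0.46 × 24 = 11.04
Post-stratified estimate = 36.438 → 36.4%.

36.4%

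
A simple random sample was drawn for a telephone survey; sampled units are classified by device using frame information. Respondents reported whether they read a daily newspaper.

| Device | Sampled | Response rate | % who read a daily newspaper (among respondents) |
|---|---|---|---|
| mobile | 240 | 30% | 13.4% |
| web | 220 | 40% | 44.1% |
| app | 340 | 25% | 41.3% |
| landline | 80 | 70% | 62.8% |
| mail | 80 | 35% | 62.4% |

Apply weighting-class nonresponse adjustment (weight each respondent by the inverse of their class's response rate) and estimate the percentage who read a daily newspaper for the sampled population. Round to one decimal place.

Inverse-response-rate weighting restores each class to its sampled count, so class totals weight by n_sampled:
  mobile: 240 × 13.4 = 3216
  web: 220 × 44.1 = 9702
  app: 340 × 41.3 = 14042
  landline: 80 × 62.8 = 5024
  mail: 80 × 62.4 = 4992
Adjusted estimate = 36,976 / 960 = 38.5167 → 38.5%.

38.5%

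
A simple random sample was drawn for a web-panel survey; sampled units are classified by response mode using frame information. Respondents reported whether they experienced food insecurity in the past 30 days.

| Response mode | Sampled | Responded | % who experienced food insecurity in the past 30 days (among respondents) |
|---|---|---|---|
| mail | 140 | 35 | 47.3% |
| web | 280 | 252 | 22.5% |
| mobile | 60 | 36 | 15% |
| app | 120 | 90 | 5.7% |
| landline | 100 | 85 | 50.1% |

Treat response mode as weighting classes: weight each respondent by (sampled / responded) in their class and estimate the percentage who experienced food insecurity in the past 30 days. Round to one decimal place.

Class response rates: mail 35/140 = 25%, web 252/280 = 90%, mobile 36/60 = 60%, app 90/120 = 75%, landline 85/100 = 85%.
Each respondent's weight = sampled/responded in their class; summing within a class gives n_sampled, so:
  mail: 140 × 47.3 = 6622
  web: 280 × 22.5 = 6300
  mobile: 60 × 15 = 900
  app: 120 × 5.7 = 684
  landline: 100 × 50.1 = 5010
Adjusted estimate = 19,516 / 700 = 27.88 → 27.9%.

27.9%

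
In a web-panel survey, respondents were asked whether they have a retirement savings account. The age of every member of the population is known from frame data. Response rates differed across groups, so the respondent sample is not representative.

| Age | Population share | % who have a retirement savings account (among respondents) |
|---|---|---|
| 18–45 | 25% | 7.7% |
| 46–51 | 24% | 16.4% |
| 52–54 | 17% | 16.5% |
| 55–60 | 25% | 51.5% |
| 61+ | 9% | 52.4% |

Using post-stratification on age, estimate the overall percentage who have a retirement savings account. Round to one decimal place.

Weight each group's respondent value by its population share:
  18–45: 0.25 × 7.7 = 1.925
  46–51: 0.24 × 16.4 = 3.936
  52–54: 0.17 × 16.5 = 2.805
  55–60: 0.25 × 51.5 = 12.875
  61+: 0.09 × 52.4 = 4.716
Post-stratified estimate = 26.257 → 26.3%.

26.3%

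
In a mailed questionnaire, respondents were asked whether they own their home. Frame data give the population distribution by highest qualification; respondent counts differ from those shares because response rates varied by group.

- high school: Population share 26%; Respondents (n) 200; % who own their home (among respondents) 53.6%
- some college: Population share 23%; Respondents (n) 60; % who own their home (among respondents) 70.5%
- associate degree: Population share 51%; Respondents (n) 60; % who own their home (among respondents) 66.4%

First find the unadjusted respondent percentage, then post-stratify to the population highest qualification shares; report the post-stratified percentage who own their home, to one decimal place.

64.0%

Unadjusted (pooled respondent) estimate weights by respondent counts:
  (200/320)×53.6 + (60/320)×70.5 + (60/320)×66.4 = 59.1688%
Post-stratifying to population shares instead:
  0.26×53.6 + 0.23×70.5 + 0.51×66.4 = 64.015%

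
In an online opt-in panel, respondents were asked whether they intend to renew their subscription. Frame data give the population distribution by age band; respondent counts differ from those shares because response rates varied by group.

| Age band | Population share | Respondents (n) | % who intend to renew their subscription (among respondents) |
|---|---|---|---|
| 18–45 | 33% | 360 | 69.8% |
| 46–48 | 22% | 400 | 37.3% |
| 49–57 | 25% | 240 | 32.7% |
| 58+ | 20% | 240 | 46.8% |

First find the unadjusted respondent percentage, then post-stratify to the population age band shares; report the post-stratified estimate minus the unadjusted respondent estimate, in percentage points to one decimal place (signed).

+1.1 percentage points

Naive respondent-only estimate (weights = respondent counts):
  (360/1240)×69.8 + (400/1240)×37.3 + (240/1240)×32.7 + (240/1240)×46.8 = 47.6839%
Reweighting by population age band shares:
  0.33×69.8 + 0.22×37.3 + 0.25×32.7 + 0.2×46.8 = 48.775%
Difference = 48.775 − 47.6839 = 1.0911 pp.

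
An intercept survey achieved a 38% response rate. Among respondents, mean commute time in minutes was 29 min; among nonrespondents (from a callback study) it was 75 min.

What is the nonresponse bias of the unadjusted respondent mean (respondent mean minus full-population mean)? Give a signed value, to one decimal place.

-28.5

Nonresponse fraction = 1 − 0.38 = 0.62.
Bias = (nonresponse fraction) × (respondent mean − nonrespondent mean)
     = 0.62 × (29 − 75) = 0.62 × -46 = -28.52.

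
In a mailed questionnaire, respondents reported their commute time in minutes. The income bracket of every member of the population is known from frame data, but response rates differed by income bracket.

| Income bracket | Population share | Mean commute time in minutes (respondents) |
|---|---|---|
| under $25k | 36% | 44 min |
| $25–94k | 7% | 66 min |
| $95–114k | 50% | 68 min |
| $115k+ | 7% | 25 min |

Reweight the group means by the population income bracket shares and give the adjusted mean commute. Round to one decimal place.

Each cell contributes population-share × respondent value:
  under $25k: 0.36 × 44 = 15.84
  $25–94k: 0.07 × 66 = 4.62
  $95–114k: 0.5 × 68 = 34
  $115k+: 0.07 × 25 = 1.75
Post-stratified estimate = 56.21 → 56.2.

56.2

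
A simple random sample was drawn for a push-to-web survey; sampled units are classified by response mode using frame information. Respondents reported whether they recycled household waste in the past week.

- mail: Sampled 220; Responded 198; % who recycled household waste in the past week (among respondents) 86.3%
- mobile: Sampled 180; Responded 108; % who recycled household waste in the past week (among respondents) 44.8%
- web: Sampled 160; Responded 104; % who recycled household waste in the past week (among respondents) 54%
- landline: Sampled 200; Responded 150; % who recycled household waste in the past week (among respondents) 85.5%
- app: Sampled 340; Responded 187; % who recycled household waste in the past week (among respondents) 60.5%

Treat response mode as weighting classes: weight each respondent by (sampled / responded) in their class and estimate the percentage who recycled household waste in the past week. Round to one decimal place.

Response rates by class: mail 198/220 = 90%, mobile 108/180 = 60%, web 104/160 = 65%, landline 150/200 = 75%, app 187/340 = 55%.
Weighting each respondent by the inverse class response rate inflates each class back to its sampled size, so the class weight is n_sampled:
  mail: 220 × 86.3 = 18,986
  mobile: 180 × 44.8 = 8064
  web: 160 × 54 = 8640
  landline: 200 × 85.5 = 17,100
  app: 340 × 60.5 = 20,570
Adjusted estimate = 73,360 / 1,100 = 66.6909 → 66.7%.

66.7%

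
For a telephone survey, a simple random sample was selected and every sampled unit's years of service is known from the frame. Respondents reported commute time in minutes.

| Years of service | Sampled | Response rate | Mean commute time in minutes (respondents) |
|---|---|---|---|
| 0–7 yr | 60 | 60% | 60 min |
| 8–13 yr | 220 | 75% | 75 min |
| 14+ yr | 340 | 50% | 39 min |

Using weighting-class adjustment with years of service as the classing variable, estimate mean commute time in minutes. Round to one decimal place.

With weight = n_sampled/n_responded per class, the weighted class total is n_sampled:
  0–7 yr: 60 × 60 = 3600
  8–13 yr: 220 × 75 = 16,500
  14+ yr: 340 × 39 = 13,260
Adjusted estimate = 33,360 / 620 = 53.8065 → 53.8.

53.8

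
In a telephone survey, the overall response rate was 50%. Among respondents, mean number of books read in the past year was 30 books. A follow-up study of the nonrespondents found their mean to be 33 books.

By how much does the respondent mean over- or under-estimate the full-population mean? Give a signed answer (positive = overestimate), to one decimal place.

Nonresponse fraction = 1 − 0.5 = 0.5.
Bias = (nonresponse fraction) × (respondent mean − nonrespondent mean)
     = 0.5 × (30 − 33) = 0.5 × -3 = -1.5.

-1.5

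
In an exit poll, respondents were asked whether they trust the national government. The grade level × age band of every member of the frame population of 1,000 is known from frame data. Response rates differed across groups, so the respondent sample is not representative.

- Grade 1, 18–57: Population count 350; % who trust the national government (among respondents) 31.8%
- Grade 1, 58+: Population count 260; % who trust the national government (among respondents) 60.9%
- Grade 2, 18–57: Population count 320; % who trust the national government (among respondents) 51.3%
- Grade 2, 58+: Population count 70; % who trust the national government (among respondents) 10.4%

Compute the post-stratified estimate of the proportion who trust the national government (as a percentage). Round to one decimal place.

44.1%

Reweight to the known grade level × age band distribution:
  Grade 1, 18–57: (350/1,000) × 31.8 = 11.13
  Grade 1, 58+: (260/1,000) × 60.9 = 15.834
  Grade 2, 18–57: (320/1,000) × 51.3 = 16.416
  Grade 2, 58+: (70/1,000) × 10.4 = 0.728
Post-stratified estimate = 44.108 → 44.1%.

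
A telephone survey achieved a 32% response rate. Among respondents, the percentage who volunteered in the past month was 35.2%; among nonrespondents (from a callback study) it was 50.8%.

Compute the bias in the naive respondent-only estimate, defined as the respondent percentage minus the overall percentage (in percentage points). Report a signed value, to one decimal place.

-10.6 percentage points

Nonresponse fraction = 1 − 0.32 = 0.68.
Bias = (nonresponse fraction) × (respondent percentage − nonrespondent percentage)
     = 0.68 × (35.2 − 50.8) = 0.68 × -15.6 = -10.608.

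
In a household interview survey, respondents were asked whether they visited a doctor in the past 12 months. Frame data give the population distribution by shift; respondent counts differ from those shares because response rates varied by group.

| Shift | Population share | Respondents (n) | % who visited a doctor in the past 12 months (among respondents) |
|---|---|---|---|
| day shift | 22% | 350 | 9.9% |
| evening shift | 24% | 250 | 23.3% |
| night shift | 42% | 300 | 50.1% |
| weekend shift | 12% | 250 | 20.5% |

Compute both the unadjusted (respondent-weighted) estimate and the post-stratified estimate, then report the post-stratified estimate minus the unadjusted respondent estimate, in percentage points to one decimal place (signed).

Without adjustment, the pooled respondent share is:
  (350/1150)×9.9 + (250/1150)×23.3 + (300/1150)×50.1 + (250/1150)×20.5 = 25.6043%
Post-stratified estimate weights by population shares:
  0.22×9.9 + 0.24×23.3 + 0.42×50.1 + 0.12×20.5 = 31.272%
Difference = 31.272 − 25.6043 = 5.6677 pp.

+5.7 percentage points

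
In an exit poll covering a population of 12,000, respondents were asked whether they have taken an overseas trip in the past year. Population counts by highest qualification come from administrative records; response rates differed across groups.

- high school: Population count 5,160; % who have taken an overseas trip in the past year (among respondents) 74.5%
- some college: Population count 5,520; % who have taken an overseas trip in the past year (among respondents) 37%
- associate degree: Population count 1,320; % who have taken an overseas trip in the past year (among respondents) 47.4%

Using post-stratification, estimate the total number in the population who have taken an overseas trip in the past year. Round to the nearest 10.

Apply each group's respondent rate to its population count:
  high school: 5,160 × 74.5% = 3844.2
  some college: 5,520 × 37% = 2042.4
  associate degree: 1,320 × 47.4% = 625.68
Estimated total = 6512.28 → 6,510.

6,510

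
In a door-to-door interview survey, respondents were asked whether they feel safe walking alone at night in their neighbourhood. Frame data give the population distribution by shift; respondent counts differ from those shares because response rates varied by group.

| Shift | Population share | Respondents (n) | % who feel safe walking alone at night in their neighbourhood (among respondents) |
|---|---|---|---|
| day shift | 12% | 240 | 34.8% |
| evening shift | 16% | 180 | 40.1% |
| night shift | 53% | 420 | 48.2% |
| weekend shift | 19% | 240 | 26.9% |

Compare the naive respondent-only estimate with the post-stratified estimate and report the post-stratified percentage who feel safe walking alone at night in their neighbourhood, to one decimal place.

Without adjustment, the pooled respondent share is:
  (240/1080)×34.8 + (180/1080)×40.1 + (420/1080)×48.2 + (240/1080)×26.9 = 39.1389%
Post-stratifying to population shares instead:
  0.12×34.8 + 0.16×40.1 + 0.53×48.2 + 0.19×26.9 = 41.249%

41.2%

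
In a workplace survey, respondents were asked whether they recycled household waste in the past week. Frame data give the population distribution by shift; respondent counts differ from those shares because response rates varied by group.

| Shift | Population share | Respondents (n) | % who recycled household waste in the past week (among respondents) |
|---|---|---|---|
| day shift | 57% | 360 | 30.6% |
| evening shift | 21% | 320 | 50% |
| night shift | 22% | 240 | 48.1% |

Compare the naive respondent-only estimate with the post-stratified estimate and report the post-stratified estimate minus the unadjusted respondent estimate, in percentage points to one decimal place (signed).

-3.4 percentage points

Naive respondent-only estimate (weights = respondent counts):
  (360/920)×30.6 + (320/920)×50 + (240/920)×48.1 = 41.913%
Reweighting by population shift shares:
  0.57×30.6 + 0.21×50 + 0.22×48.1 = 38.524%
Difference = 38.524 − 41.913 = -3.389 pp.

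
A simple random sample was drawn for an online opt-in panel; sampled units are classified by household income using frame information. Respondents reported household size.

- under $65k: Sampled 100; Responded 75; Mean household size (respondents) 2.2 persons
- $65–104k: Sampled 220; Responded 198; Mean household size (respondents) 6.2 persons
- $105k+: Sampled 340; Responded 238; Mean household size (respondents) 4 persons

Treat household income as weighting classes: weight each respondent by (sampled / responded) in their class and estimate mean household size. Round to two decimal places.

Response rates by class: under $65k 75/100 = 75%, $65–104k 198/220 = 90%, $105k+ 238/340 = 70%.
With weight = n_sampled/n_responded per class, the weighted class total is n_sampled:
  under $65k: 100 × 2.2 = 220
  $65–104k: 220 × 6.2 = 1364
  $105k+: 340 × 4 = 1360
Adjusted estimate = 2944 / 660 = 4.46061 → 4.46.

4.46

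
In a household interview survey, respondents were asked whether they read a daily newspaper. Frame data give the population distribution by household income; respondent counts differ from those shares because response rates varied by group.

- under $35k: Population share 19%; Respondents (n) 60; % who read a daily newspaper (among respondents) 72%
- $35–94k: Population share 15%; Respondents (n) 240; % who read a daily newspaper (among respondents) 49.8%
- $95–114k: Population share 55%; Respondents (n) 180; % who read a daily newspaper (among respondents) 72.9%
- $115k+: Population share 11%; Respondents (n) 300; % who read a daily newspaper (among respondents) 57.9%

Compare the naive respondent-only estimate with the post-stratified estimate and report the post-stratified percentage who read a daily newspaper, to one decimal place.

Unadjusted (pooled respondent) estimate weights by respondent counts:
  (60/780)×72 + (240/780)×49.8 + (180/780)×72.9 + (300/780)×57.9 = 59.9538%
Post-stratified estimate weights by population shares:
  0.19×72 + 0.15×49.8 + 0.55×72.9 + 0.11×57.9 = 67.614%

67.6%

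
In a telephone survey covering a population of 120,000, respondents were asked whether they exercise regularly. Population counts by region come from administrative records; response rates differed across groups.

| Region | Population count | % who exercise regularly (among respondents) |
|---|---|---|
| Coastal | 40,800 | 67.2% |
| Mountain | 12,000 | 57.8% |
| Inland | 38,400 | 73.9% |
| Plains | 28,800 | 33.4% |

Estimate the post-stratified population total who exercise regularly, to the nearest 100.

Apply each group's respondent rate to its population count:
  Coastal: 40,800 × 67.2% = 27417.6
  Mountain: 12,000 × 57.8% = 6936
  Inland: 38,400 × 73.9% = 28377.6
  Plains: 28,800 × 33.4% = 9619.2
Estimated total = 72350.4 → 72,400.

72,400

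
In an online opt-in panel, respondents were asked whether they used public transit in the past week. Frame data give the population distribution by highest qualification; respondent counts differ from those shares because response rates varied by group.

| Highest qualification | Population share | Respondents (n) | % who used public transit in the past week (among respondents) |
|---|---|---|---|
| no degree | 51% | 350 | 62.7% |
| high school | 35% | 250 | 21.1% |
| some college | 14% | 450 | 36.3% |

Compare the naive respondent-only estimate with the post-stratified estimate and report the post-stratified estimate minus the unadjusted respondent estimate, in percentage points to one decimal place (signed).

+3.0 percentage points

Unadjusted (pooled respondent) estimate weights by respondent counts:
  (350/1050)×62.7 + (250/1050)×21.1 + (450/1050)×36.3 = 41.481%
Reweighting by population highest qualification shares:
  0.51×62.7 + 0.35×21.1 + 0.14×36.3 = 44.444%
Difference = 44.444 − 41.481 = 2.963 pp.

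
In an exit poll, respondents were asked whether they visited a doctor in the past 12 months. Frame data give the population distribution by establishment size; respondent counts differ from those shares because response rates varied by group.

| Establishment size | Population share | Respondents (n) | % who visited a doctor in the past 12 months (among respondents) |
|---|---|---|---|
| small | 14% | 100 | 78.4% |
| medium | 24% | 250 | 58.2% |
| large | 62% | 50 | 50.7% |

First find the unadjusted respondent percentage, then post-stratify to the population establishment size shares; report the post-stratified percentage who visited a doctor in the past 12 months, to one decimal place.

56.4%

Without adjustment, the pooled respondent share is:
  (100/400)×78.4 + (250/400)×58.2 + (50/400)×50.7 = 62.3125%
Post-stratifying to population shares instead:
  0.14×78.4 + 0.24×58.2 + 0.62×50.7 = 56.378%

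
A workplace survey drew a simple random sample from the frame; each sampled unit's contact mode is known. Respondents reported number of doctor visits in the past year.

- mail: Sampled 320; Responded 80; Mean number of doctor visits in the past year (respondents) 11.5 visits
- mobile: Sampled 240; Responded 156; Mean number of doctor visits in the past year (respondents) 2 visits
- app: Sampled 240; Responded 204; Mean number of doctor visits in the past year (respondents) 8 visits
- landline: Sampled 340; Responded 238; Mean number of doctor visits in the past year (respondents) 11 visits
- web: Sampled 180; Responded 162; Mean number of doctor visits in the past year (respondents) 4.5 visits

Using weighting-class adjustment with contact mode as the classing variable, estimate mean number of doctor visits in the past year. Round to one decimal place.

8.1

Class response rates: mail 80/320 = 25%, mobile 156/240 = 65%, app 204/240 = 85%, landline 238/340 = 70%, web 162/180 = 90%.
Inverse-response-rate weighting restores each class to its sampled count, so class totals weight by n_sampled:
  mail: 320 × 11.5 = 3680
  mobile: 240 × 2 = 480
  app: 240 × 8 = 1920
  landline: 340 × 11 = 3740
  web: 180 × 4.5 = 810
Adjusted estimate = 10,630 / 1,320 = 8.05303 → 8.1.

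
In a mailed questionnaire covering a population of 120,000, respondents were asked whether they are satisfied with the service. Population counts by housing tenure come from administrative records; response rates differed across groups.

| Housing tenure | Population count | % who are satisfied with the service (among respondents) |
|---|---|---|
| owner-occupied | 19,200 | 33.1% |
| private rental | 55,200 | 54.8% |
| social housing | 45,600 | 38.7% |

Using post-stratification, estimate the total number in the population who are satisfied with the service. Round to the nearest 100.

Each cell contributes its population count × the respondent rate:
  owner-occupied: 19,200 × 33.1% = 6355.2
  private rental: 55,200 × 54.8% = 30249.6
  social housing: 45,600 × 38.7% = 17647.2
Estimated total = 54,252 → 54,300.

54,300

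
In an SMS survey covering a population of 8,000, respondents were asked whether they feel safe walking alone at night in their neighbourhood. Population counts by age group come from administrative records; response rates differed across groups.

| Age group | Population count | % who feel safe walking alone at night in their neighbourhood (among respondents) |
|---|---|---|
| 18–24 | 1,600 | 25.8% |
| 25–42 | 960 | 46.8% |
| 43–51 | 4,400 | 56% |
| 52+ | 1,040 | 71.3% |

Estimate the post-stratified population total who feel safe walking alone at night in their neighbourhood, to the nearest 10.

4,070

Estimated count per cell = population count × respondent percentage:
  18–24: 1,600 × 25.8% = 412.8
  25–42: 960 × 46.8% = 449.28
  43–51: 4,400 × 56% = 2464
  52+: 1,040 × 71.3% = 741.52
Estimated total = 4067.6 → 4,070.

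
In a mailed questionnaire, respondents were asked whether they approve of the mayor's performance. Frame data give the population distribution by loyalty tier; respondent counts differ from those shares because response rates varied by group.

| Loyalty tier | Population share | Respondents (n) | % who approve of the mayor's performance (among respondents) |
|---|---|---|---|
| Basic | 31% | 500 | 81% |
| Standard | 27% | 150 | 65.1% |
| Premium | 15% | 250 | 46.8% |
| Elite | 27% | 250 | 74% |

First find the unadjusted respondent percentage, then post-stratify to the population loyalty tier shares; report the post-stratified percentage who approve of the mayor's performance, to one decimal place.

Without adjustment, the pooled respondent share is:
  (500/1150)×81 + (150/1150)×65.1 + (250/1150)×46.8 + (250/1150)×74 = 69.9696%
Post-stratifying to population shares instead:
  0.31×81 + 0.27×65.1 + 0.15×46.8 + 0.27×74 = 69.687%

69.7%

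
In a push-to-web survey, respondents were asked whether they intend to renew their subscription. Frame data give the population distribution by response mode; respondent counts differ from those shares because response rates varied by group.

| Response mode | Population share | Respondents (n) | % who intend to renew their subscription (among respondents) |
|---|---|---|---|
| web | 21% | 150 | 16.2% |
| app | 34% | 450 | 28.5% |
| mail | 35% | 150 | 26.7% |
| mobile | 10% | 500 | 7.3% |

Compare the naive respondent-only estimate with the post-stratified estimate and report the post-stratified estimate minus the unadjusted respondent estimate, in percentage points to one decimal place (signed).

Naive respondent-only estimate (weights = respondent counts):
  (150/1250)×16.2 + (450/1250)×28.5 + (150/1250)×26.7 + (500/1250)×7.3 = 18.328%
Post-stratifying to population shares instead:
  0.21×16.2 + 0.34×28.5 + 0.35×26.7 + 0.1×7.3 = 23.167%
Difference = 23.167 − 18.328 = 4.839 pp.

+4.8 percentage points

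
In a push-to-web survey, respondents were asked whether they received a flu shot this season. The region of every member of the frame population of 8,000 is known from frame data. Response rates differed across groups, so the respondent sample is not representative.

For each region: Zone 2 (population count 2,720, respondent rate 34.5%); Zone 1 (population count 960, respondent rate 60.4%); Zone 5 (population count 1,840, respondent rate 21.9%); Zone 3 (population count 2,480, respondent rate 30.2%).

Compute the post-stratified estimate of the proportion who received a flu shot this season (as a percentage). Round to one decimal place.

33.4%

Each cell contributes population-share × respondent value:
  Zone 2: (2,720/8,000) × 34.5 = 11.73
  Zone 1: (960/8,000) × 60.4 = 7.248
  Zone 5: (1,840/8,000) × 21.9 = 5.037
  Zone 3: (2,480/8,000) × 30.2 = 9.362
Post-stratified estimate = 33.377 → 33.4%.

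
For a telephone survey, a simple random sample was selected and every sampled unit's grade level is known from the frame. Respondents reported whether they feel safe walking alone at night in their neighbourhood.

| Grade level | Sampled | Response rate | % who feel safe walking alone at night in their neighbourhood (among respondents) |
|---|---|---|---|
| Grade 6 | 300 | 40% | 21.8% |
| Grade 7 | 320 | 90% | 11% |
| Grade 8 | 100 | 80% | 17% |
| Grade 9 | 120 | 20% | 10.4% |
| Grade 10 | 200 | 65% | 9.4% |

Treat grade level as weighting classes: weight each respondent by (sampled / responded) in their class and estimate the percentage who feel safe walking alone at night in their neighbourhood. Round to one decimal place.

14.3%

With weight = n_sampled/n_responded per class, the weighted class total is n_sampled:
  Grade 6: 300 × 21.8 = 6540
  Grade 7: 320 × 11 = 3520
  Grade 8: 100 × 17 = 1700
  Grade 9: 120 × 10.4 = 1248
  Grade 10: 200 × 9.4 = 1880
Adjusted estimate = 14,888 / 1,040 = 14.3154 → 14.3%.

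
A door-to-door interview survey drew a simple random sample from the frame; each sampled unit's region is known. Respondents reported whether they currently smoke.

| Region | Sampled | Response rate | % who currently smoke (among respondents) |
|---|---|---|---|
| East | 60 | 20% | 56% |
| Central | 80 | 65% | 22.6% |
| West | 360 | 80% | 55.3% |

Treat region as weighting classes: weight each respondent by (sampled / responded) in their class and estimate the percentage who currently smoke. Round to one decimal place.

Each respondent's weight = sampled/responded in their class; summing within a class gives n_sampled, so:
  East: 60 × 56 = 3360
  Central: 80 × 22.6 = 1808
  West: 360 × 55.3 = 19,908
Adjusted estimate = 25,076 / 500 = 50.152 → 50.2%.

50.2%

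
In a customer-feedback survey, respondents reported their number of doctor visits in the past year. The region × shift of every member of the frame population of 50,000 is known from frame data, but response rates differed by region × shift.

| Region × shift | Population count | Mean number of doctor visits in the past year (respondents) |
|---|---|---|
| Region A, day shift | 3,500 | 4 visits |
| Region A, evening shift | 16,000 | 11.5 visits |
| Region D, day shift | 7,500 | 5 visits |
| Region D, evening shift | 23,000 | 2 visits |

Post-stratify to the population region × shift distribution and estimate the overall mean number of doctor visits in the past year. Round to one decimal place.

Each cell contributes population-share × respondent value:
  Region A, day shift: (3,500/50,000) × 4 = 0.28
  Region A, evening shift: (16,000/50,000) × 11.5 = 3.68
  Region D, day shift: (7,500/50,000) × 5 = 0.75
  Region D, evening shift: (23,000/50,000) × 2 = 0.92
Post-stratified estimate = 5.63 → 5.6.

5.6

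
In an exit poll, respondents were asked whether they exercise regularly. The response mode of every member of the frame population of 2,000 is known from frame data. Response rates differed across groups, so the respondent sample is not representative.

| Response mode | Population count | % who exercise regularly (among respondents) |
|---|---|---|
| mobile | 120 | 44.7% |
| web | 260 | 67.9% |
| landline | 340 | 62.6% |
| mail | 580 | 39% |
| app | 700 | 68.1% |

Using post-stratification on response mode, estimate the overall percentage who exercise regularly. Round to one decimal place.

Weight each group's respondent value by its population share:
  mobile: (120/2,000) × 44.7 = 2.682
  web: (260/2,000) × 67.9 = 8.827
  landline: (340/2,000) × 62.6 = 10.642
  mail: (580/2,000) × 39 = 11.31
  app: (700/2,000) × 68.1 = 23.835
Post-stratified estimate = 57.296 → 57.3%.

57.3%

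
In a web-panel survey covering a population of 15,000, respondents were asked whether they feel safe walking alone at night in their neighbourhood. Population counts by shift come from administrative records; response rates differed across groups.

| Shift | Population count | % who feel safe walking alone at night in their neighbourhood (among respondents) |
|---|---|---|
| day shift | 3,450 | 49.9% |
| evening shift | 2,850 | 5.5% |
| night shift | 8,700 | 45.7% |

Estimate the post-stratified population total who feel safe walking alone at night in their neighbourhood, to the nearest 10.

5,850

Each cell contributes its population count × the respondent rate:
  day shift: 3,450 × 49.9% = 1721.55
  evening shift: 2,850 × 5.5% = 156.75
  night shift: 8,700 × 45.7% = 3975.9
Estimated total = 5854.2 → 5,850.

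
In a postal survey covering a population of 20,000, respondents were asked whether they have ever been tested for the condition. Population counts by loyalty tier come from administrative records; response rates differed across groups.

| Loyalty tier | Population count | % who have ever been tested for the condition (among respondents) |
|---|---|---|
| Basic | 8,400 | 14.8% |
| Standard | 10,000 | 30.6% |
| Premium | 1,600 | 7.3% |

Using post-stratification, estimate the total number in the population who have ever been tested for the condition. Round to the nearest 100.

Each cell contributes its population count × the respondent rate:
  Basic: 8,400 × 14.8% = 1243.2
  Standard: 10,000 × 30.6% = 3060
  Premium: 1,600 × 7.3% = 116.8
Estimated total = 4420 → 4,400.

4,400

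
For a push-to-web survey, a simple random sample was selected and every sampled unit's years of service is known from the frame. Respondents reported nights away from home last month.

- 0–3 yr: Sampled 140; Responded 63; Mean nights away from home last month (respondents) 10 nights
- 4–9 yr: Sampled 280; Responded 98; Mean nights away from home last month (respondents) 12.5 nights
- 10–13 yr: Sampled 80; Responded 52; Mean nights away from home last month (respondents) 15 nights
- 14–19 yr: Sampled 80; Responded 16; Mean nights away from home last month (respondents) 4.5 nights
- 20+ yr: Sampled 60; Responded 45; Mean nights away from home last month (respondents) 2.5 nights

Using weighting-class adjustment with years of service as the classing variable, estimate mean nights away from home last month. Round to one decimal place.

Class response rates: 0–3 yr 63/140 = 45%, 4–9 yr 98/280 = 35%, 10–13 yr 52/80 = 65%, 14–19 yr 16/80 = 20%, 20+ yr 45/60 = 75%.
Each respondent's weight = sampled/responded in their class; summing within a class gives n_sampled, so:
  0–3 yr: 140 × 10 = 1400
  4–9 yr: 280 × 12.5 = 3500
  10–13 yr: 80 × 15 = 1200
  14–19 yr: 80 × 4.5 = 360
  20+ yr: 60 × 2.5 = 150
Adjusted estimate = 6610 / 640 = 10.3281 → 10.3.

10.3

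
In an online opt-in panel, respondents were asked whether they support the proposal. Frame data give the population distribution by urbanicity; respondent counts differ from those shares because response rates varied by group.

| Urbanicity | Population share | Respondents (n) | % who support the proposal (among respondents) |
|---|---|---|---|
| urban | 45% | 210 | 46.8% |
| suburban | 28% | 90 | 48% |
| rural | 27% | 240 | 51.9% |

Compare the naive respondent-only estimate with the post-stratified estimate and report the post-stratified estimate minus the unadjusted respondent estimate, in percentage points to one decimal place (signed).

-0.8 percentage points

Without adjustment, the pooled respondent share is:
  (210/540)×46.8 + (90/540)×48 + (240/540)×51.9 = 49.2667%
Post-stratifying to population shares instead:
  0.45×46.8 + 0.28×48 + 0.27×51.9 = 48.513%
Difference = 48.513 − 49.2667 = -0.7537 pp.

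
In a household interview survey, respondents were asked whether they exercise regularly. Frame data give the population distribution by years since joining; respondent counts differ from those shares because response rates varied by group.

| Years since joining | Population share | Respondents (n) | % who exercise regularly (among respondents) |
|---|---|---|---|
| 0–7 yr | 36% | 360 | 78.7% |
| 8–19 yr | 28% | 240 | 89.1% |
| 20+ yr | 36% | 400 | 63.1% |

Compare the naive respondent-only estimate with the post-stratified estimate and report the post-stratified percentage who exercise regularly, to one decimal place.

Without adjustment, the pooled respondent share is:
  (360/1000)×78.7 + (240/1000)×89.1 + (400/1000)×63.1 = 74.956%
Reweighting by population years since joining shares:
  0.36×78.7 + 0.28×89.1 + 0.36×63.1 = 75.996%

76.0%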